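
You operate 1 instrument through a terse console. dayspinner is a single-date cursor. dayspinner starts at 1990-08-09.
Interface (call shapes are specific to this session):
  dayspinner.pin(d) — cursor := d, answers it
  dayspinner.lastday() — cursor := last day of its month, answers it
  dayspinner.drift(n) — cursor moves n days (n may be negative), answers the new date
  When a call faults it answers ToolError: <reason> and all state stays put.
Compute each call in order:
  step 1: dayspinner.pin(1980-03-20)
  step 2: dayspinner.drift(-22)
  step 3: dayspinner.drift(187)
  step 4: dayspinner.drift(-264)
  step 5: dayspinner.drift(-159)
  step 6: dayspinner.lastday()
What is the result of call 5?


Answer: 1979-07-06

Derivation:
~$ dayspinner.pin d: 1980-03-20
  1980-03-20
~$ dayspinner.drift n: -22
  1980-02-27
~$ dayspinner.drift n: 187
  1980-09-01
~$ dayspinner.drift n: -264
  1979-12-12
~$ dayspinner.drift n: -159
  1979-07-06
~$ dayspinner.lastday
  1979-07-31


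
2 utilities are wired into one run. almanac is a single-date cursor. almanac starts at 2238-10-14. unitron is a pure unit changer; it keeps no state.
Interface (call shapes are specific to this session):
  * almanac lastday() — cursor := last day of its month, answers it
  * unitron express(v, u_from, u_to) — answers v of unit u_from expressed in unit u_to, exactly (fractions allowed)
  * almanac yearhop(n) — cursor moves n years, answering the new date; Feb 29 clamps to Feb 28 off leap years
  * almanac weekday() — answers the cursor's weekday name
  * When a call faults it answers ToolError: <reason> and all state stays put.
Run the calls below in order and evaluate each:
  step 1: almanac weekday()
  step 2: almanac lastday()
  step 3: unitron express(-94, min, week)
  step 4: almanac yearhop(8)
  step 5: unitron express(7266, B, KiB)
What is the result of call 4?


I use almanac weekday(), and observe Sunday.
I call almanac lastday, — result: 2238-10-31.
Now I run unitron express on v=-94, u_from=min, u_to=week, and observe -47/5040.
I invoke almanac yearhop on n=8, → 2246-10-31.
Next I call unitron express on v=7266, u_from=B, u_to=KiB, → 3633/512.

Answer: 2246-10-31


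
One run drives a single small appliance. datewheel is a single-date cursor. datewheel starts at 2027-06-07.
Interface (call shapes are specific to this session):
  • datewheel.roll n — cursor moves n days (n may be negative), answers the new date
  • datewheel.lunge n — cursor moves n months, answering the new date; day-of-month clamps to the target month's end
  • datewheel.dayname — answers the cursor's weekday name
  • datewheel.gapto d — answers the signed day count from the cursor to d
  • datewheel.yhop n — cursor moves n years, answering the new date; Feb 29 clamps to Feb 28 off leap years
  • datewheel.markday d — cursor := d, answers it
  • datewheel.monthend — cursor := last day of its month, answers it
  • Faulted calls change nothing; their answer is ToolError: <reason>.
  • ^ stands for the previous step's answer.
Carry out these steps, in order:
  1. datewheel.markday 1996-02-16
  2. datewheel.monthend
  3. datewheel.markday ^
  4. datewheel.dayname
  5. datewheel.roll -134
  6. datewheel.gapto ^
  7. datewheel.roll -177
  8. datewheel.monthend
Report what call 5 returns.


% markday d=1996-02-16
= 1996-02-16
% monthend
= 1996-02-29
% markday d=^
= 1996-02-29
% dayname
= Thursday
% roll n=-134
= 1995-10-18
% gapto d=^
= 0
% roll n=-177
= 1995-04-24
% monthend
= 1995-04-30

Answer: 1995-10-18


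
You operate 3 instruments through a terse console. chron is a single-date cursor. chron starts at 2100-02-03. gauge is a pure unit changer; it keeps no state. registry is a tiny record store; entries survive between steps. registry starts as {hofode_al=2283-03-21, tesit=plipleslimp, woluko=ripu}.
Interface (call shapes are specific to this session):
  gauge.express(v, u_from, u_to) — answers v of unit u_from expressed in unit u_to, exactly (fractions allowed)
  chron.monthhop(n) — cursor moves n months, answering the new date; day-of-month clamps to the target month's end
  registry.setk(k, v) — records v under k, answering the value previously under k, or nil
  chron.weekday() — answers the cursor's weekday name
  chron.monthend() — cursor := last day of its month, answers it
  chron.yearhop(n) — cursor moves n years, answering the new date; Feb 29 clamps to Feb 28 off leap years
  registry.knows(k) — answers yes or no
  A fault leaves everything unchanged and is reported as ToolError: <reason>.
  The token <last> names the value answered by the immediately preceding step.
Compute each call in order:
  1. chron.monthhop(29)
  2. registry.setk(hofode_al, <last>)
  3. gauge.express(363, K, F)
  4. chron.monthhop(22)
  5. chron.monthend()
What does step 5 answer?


Answer: 2104-05-31

Derivation:
==> chron.monthhop(29)
<== 2102-07-03
==> registry.setk(hofode_al, <last>)
<== 2283-03-21
==> gauge.express(363, K, F)
<== 19373/100
==> chron.monthhop(22)
<== 2104-05-03
==> chron.monthend()
<== 2104-05-31


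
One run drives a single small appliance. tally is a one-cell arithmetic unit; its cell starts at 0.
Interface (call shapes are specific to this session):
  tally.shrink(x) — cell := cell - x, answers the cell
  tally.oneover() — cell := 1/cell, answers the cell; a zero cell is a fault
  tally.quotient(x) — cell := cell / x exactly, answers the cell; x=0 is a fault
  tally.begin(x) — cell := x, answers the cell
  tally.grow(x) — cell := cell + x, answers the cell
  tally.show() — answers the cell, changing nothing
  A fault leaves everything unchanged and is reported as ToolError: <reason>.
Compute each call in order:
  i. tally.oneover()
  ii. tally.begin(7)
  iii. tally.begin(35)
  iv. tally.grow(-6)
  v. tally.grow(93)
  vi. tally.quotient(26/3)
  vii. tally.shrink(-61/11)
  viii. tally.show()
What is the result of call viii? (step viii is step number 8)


→ tally.oneover()
← ToolError: reciprocal of zero
→ tally.begin(x='7')
← 7
→ tally.begin(x='35')
← 35
→ tally.grow(x='-6')
← 29
→ tally.grow(x='93')
← 122
→ tally.quotient(x='26/3')
← 183/13
→ tally.shrink(x='-61/11')
← 2806/143
→ tally.show()
← 2806/143

Answer: 2806/143


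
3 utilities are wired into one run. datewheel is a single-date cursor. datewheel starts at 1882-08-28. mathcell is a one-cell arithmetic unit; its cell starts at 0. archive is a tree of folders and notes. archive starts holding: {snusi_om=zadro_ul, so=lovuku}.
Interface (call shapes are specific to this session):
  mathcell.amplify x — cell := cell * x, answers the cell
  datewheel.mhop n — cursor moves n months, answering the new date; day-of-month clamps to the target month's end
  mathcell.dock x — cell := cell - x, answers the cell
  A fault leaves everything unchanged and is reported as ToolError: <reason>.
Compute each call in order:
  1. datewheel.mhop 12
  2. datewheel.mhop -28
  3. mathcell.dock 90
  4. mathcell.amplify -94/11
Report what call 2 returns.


Answer: 1881-04-28

Derivation:
Invoking datewheel.mhop(n='12'), → 1883-08-28.
Next I call datewheel.mhop(n='-28'), → 1881-04-28.
I run mathcell.dock(x='90'), yielding -90.
Using mathcell.amplify(x='-94/11'), and get 8460/11.


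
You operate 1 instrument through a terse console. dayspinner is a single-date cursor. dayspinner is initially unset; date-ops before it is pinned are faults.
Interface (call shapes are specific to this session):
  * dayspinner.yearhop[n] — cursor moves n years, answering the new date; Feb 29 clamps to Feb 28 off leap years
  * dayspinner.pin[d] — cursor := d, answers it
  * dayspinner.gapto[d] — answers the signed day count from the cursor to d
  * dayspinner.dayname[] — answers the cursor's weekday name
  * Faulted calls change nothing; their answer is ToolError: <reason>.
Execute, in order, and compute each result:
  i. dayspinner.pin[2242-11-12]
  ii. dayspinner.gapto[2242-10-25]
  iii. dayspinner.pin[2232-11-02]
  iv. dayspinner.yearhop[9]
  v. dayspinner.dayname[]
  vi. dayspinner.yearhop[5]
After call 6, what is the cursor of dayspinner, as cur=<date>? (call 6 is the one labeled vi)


Answer: cur=2246-11-02

Derivation:
$ dayspinner.pin d: 2242-11-12
= 2242-11-12
$ dayspinner.gapto d: 2242-10-25
= -18
$ dayspinner.pin d: 2232-11-02
= 2232-11-02
$ dayspinner.yearhop n: 9
= 2241-11-02
$ dayspinner.dayname
= Tuesday
$ dayspinner.yearhop n: 5
= 2246-11-02


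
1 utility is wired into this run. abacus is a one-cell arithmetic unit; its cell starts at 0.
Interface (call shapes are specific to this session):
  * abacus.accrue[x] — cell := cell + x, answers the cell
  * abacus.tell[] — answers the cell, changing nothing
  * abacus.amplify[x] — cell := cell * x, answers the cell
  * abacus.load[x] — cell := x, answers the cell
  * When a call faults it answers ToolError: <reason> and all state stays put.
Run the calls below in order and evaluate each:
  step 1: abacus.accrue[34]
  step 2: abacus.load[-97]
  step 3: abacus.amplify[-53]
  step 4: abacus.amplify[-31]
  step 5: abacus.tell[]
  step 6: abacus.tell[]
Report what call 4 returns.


Using abacus.accrue with x: 34, and observe 34.
I try abacus.load with x: -97, — result: -97.
Calling abacus.amplify with x: -53, giving 5141.
I call abacus.amplify with x: -31, and see -159371.
I call abacus.tell, and see -159371.
Next I call abacus.tell(), and get -159371.

Answer: -159371


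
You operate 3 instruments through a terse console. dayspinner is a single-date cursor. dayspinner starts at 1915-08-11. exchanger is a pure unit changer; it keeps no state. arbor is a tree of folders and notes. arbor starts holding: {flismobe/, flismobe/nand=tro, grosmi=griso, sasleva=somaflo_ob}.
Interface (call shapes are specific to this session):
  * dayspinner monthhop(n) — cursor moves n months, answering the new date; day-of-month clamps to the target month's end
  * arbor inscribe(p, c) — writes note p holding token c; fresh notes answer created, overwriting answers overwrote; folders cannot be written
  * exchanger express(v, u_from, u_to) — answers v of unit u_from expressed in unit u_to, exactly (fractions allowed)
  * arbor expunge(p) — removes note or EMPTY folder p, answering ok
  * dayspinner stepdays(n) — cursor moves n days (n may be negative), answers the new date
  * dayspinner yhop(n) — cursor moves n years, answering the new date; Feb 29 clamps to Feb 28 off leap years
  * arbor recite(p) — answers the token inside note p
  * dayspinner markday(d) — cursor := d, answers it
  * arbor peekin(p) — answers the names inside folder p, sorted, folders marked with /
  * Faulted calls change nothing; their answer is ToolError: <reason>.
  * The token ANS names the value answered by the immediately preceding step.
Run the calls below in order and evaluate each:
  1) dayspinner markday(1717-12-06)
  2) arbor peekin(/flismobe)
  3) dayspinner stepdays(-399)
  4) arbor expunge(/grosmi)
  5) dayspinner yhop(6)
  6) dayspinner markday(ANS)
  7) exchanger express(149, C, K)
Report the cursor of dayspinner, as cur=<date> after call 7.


Answer: cur=1722-11-02

Derivation:
-> dayspinner markday(d: 1717-12-06)
<- 1717-12-06
-> arbor peekin(p: /flismobe)
<- [nand]
-> dayspinner stepdays(n: -399)
<- 1716-11-02
-> arbor expunge(p: /grosmi)
<- ok
-> dayspinner yhop(n: 6)
<- 1722-11-02
-> dayspinner markday(d: ANS)
<- 1722-11-02
-> exchanger express(v: 149, u_from: C, u_to: K)
<- 8443/20


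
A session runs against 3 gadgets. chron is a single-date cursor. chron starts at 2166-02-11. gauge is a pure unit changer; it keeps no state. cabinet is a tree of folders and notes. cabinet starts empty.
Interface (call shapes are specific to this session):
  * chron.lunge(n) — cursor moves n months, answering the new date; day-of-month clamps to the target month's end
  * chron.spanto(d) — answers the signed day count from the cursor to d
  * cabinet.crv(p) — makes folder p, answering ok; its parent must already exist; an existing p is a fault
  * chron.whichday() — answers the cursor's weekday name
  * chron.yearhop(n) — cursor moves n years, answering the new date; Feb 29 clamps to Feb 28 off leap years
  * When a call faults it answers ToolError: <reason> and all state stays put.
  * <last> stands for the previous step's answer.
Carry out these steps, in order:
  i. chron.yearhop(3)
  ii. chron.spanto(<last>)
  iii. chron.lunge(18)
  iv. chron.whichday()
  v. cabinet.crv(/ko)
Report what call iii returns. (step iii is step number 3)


Answer: 2170-08-11

Derivation:
// 1. chron.yearhop(n=3) == 2169-02-11
// 2. chron.spanto(d=<last>) == 0
// 3. chron.lunge(n=18) == 2170-08-11
// 4. chron.whichday() == Saturday
// 5. cabinet.crv(p=/ko) == ok


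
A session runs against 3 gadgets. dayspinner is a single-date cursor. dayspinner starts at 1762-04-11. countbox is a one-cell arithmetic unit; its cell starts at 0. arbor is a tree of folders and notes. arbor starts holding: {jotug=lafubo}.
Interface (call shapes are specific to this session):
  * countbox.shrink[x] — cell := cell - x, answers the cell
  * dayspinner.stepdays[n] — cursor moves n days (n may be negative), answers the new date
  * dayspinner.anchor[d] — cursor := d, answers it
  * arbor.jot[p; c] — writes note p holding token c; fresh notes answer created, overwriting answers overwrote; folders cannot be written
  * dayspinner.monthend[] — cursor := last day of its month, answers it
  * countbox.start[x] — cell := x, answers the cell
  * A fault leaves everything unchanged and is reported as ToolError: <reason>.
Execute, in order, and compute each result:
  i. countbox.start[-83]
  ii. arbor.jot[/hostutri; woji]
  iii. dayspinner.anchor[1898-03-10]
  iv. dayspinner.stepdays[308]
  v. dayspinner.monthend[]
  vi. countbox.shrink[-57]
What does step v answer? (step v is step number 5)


Answer: 1899-01-31

Derivation:
Invoking countbox.start passing x→-83, yielding -83.
I try arbor.jot passing p→/hostutri, c→woji, which returns created.
I invoke dayspinner.anchor passing d→1898-03-10: 1898-03-10.
Next I call dayspinner.stepdays passing n→308: 1899-01-12.
Now I run dayspinner.monthend(), giving 1899-01-31.
I use countbox.shrink passing x→-57, giving -26.


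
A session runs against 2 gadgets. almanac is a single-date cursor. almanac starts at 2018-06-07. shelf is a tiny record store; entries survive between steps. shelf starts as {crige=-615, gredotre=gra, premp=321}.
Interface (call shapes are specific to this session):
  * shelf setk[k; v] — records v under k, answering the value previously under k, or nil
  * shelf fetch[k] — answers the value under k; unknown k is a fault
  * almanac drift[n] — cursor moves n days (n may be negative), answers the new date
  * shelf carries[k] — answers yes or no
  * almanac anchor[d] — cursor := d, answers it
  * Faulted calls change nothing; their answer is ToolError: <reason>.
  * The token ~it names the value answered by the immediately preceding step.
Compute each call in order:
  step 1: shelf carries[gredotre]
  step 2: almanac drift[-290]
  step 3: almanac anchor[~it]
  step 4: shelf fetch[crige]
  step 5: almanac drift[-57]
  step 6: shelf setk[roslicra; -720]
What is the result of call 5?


$ shelf carries k=gredotre
:: yes
$ almanac drift n=-290
:: 2017-08-21
$ almanac anchor d=~it
:: 2017-08-21
$ shelf fetch k=crige
:: -615
$ almanac drift n=-57
:: 2017-06-25
$ shelf setk k=roslicra v=-720
:: nil

Answer: 2017-06-25


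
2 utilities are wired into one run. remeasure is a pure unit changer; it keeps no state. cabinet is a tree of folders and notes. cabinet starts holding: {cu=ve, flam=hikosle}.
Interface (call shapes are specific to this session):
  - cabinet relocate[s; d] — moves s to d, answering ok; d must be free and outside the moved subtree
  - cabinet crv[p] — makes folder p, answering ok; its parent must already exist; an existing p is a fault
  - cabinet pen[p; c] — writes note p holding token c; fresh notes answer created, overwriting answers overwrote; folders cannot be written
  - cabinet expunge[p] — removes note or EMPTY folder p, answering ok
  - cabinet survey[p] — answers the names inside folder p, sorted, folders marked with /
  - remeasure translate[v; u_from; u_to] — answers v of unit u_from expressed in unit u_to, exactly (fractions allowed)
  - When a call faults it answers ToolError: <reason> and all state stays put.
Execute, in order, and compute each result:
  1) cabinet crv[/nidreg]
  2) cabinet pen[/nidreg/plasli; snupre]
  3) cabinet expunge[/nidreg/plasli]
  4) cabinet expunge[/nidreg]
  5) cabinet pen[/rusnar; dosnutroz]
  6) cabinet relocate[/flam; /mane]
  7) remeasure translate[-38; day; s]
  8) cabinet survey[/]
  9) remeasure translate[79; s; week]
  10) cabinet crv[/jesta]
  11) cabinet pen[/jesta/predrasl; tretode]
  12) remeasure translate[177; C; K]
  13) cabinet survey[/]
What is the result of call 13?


==> cabinet crv(p=/nidreg)
<== ok
==> cabinet pen(p=/nidreg/plasli, c=snupre)
<== created
==> cabinet expunge(p=/nidreg/plasli)
<== ok
==> cabinet expunge(p=/nidreg)
<== ok
==> cabinet pen(p=/rusnar, c=dosnutroz)
<== created
==> cabinet relocate(s=/flam, d=/mane)
<== ok
==> remeasure translate(v=-38, u_from=day, u_to=s)
<== -3283200
==> cabinet survey(p=/)
<== [cu, mane, rusnar]
==> remeasure translate(v=79, u_from=s, u_to=week)
<== 79/604800
==> cabinet crv(p=/jesta)
<== ok
==> cabinet pen(p=/jesta/predrasl, c=tretode)
<== created
==> remeasure translate(v=177, u_from=C, u_to=K)
<== 9003/20
==> cabinet survey(p=/)
<== [cu, jesta/, mane, rusnar]

Answer: [cu, jesta/, mane, rusnar]


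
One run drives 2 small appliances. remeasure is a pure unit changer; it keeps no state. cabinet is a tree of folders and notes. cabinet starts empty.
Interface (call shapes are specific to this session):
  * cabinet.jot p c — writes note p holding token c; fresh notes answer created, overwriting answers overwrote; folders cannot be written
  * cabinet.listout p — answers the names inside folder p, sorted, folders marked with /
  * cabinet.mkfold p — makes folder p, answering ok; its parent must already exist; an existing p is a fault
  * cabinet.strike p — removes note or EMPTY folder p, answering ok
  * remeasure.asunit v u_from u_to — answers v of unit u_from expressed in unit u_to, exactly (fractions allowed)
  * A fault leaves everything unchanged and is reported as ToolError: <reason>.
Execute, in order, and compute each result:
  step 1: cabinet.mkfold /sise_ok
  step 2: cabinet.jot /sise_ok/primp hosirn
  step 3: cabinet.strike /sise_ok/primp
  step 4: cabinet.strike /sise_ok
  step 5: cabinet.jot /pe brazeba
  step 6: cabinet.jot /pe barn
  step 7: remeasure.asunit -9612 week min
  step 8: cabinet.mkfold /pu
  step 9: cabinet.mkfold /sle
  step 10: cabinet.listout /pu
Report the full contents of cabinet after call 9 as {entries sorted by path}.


Answer: {pe=barn, pu/, sle/}

Derivation:
;; 1. cabinet.mkfold(p=/sise_ok) => ok
;; 2. cabinet.jot(p=/sise_ok/primp, c=hosirn) => created
;; 3. cabinet.strike(p=/sise_ok/primp) => ok
;; 4. cabinet.strike(p=/sise_ok) => ok
;; 5. cabinet.jot(p=/pe, c=brazeba) => created
;; 6. cabinet.jot(p=/pe, c=barn) => overwrote
;; 7. remeasure.asunit(v=-9612, u_from=week, u_to=min) => -96888960
;; 8. cabinet.mkfold(p=/pu) => ok
;; 9. cabinet.mkfold(p=/sle) => ok
;; 10. cabinet.listout(p=/pu) => []


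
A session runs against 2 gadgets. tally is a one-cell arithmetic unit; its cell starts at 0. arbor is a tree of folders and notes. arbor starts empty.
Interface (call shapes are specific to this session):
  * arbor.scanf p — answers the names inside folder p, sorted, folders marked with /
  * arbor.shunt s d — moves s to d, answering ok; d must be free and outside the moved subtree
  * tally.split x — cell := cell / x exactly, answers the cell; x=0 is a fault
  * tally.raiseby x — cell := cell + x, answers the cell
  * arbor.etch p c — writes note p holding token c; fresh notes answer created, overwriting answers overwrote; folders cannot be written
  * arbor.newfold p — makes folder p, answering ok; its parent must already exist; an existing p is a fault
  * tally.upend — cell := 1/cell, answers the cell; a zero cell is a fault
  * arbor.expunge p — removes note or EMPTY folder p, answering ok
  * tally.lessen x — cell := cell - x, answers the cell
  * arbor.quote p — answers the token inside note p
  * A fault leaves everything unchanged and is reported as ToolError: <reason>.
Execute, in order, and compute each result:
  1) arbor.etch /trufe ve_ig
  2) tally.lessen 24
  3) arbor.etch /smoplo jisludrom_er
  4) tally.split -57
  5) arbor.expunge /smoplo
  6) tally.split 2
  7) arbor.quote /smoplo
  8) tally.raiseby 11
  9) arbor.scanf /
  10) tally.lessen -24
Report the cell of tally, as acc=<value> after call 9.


Invoking arbor.etch(p→/trufe, c→ve_ig), which returns created.
Then tally.lessen(x→24), yielding -24.
Using arbor.etch(p→/smoplo, c→jisludrom_er), yielding created.
Calling tally.split(x→-57), → 8/19.
Calling arbor.expunge(p→/smoplo), which returns ok.
Now I run tally.split(x→2), yielding 4/19.
Invoking arbor.quote(p→/smoplo), and get ToolError: not found.
I call tally.raiseby(x→11), which returns 213/19.
I call arbor.scanf(p→/), giving [trufe].
I try tally.lessen(x→-24), yielding 669/19.

Answer: acc=213/19


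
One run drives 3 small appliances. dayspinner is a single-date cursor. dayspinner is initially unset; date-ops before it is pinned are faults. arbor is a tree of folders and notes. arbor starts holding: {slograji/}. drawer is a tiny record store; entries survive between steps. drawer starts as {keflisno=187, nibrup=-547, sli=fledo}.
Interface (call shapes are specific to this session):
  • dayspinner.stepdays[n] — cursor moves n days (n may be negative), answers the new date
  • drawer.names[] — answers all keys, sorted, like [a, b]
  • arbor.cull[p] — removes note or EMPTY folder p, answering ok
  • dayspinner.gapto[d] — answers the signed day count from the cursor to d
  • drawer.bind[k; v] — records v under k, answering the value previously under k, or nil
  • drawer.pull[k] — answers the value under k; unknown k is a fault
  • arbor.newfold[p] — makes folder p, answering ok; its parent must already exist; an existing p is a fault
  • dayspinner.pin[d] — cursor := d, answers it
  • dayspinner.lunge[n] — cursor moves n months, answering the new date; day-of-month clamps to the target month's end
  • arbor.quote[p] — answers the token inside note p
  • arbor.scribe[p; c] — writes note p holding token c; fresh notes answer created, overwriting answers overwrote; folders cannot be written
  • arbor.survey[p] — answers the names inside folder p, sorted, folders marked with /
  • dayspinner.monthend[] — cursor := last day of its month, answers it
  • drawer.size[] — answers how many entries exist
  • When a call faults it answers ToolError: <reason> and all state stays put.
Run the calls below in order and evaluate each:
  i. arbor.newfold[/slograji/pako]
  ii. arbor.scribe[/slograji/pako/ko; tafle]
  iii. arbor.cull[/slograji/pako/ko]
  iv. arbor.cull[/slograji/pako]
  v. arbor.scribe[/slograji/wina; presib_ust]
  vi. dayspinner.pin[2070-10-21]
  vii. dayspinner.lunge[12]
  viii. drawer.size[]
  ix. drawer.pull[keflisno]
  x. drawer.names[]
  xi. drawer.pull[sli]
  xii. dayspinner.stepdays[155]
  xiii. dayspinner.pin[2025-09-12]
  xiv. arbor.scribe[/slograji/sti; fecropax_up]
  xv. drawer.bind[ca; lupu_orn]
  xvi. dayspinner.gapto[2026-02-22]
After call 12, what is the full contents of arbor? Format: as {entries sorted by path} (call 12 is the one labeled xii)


Answer: {slograji/, slograji/wina=presib_ust}

Derivation:
==> newfold(p=/slograji/pako)
<== ok
==> scribe(p=/slograji/pako/ko, c=tafle)
<== created
==> cull(p=/slograji/pako/ko)
<== ok
==> cull(p=/slograji/pako)
<== ok
==> scribe(p=/slograji/wina, c=presib_ust)
<== created
==> pin(d=2070-10-21)
<== 2070-10-21
==> lunge(n=12)
<== 2071-10-21
==> size()
<== 3
==> pull(k=keflisno)
<== 187
==> names()
<== [keflisno, nibrup, sli]
==> pull(k=sli)
<== fledo
==> stepdays(n=155)
<== 2072-03-24
==> pin(d=2025-09-12)
<== 2025-09-12
==> scribe(p=/slograji/sti, c=fecropax_up)
<== created
==> bind(k=ca, v=lupu_orn)
<== nil
==> gapto(d=2026-02-22)
<== 163


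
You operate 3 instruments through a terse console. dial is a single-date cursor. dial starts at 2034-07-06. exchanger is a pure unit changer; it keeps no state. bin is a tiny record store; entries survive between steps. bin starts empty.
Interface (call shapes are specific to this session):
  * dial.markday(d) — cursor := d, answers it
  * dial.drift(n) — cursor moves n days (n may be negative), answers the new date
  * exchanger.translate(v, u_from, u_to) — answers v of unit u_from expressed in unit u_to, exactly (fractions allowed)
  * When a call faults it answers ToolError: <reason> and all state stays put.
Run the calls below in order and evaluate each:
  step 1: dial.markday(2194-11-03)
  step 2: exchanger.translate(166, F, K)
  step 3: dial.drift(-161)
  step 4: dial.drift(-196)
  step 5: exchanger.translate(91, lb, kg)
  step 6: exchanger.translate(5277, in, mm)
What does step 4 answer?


I invoke dial.markday using d→2194-11-03, and get 2194-11-03.
Invoking exchanger.translate using v→166, u_from→F, u_to→K, and observe 62567/180.
Next I call dial.drift using n→-161, — result: 2194-05-26.
I use dial.drift using n→-196, and get 2193-11-11.
Using exchanger.translate using v→91, u_from→lb, u_to→kg, yielding 4127690567/100000000.
Using exchanger.translate using v→5277, u_from→in, u_to→mm, yielding 670179/5.

Answer: 2193-11-11


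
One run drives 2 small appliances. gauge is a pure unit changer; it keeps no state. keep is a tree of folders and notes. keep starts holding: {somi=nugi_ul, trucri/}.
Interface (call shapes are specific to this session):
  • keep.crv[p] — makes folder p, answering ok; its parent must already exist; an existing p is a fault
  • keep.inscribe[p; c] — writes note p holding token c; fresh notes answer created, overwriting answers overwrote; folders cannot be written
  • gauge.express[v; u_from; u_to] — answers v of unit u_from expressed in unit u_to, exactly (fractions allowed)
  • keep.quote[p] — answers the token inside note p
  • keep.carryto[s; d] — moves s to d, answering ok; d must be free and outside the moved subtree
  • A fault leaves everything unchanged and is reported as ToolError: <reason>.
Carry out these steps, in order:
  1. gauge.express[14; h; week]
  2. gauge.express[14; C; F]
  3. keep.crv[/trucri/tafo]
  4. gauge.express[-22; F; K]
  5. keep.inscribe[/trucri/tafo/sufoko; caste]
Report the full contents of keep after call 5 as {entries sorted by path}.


Answer: {somi=nugi_ul, trucri/, trucri/tafo/, trucri/tafo/sufoko=caste}

Derivation:
% gauge.express v=14 u_from=h u_to=week
:: 1/12
% gauge.express v=14 u_from=C u_to=F
:: 286/5
% keep.crv p=/trucri/tafo
:: ok
% gauge.express v=-22 u_from=F u_to=K
:: 4863/20
% keep.inscribe p=/trucri/tafo/sufoko c=caste
:: created


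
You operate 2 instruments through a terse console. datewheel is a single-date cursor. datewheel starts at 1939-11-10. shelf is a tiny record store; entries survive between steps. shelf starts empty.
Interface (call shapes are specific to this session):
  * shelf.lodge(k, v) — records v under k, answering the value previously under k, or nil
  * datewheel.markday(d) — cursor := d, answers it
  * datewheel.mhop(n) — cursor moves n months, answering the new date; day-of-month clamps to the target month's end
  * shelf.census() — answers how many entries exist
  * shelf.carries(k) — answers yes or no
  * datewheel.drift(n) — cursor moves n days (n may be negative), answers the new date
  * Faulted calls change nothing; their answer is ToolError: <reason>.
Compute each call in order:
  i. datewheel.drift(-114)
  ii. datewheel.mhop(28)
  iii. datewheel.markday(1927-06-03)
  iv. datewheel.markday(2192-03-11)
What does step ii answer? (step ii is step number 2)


Answer: 1941-11-19

Derivation:
Now I run drift on -114: 1939-07-19.
Using mhop on 28, — result: 1941-11-19.
I use markday on 1927-06-03, → 1927-06-03.
I use markday on 2192-03-11, — result: 2192-03-11.


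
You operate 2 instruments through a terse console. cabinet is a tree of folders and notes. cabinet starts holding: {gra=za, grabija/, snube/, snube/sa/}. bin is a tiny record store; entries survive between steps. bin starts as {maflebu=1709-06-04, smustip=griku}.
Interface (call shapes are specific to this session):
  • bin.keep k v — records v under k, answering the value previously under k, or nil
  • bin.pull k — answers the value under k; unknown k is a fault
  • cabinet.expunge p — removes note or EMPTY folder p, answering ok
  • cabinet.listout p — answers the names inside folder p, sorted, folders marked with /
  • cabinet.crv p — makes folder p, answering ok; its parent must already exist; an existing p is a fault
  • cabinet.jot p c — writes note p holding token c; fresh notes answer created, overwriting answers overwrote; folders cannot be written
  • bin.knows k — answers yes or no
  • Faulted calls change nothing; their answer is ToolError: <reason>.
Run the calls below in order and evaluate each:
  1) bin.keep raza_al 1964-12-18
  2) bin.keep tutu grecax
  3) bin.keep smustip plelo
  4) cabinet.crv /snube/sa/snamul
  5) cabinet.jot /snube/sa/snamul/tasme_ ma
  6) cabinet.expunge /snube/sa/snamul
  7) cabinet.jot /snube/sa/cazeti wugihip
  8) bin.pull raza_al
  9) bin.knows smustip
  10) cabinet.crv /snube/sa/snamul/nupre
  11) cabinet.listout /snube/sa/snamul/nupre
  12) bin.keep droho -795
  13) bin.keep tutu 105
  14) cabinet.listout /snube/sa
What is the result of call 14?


> bin.keep k→raza_al v→1964-12-18
= nil
> bin.keep k→tutu v→grecax
= nil
> bin.keep k→smustip v→plelo
= griku
> cabinet.crv p→/snube/sa/snamul
= ok
> cabinet.jot p→/snube/sa/snamul/tasme_ c→ma
= created
> cabinet.expunge p→/snube/sa/snamul
= ToolError: not empty
> cabinet.jot p→/snube/sa/cazeti c→wugihip
= created
> bin.pull k→raza_al
= 1964-12-18
> bin.knows k→smustip
= yes
> cabinet.crv p→/snube/sa/snamul/nupre
= ok
> cabinet.listout p→/snube/sa/snamul/nupre
= []
> bin.keep k→droho v→-795
= nil
> bin.keep k→tutu v→105
= grecax
> cabinet.listout p→/snube/sa
= [cazeti, snamul/]

Answer: [cazeti, snamul/]


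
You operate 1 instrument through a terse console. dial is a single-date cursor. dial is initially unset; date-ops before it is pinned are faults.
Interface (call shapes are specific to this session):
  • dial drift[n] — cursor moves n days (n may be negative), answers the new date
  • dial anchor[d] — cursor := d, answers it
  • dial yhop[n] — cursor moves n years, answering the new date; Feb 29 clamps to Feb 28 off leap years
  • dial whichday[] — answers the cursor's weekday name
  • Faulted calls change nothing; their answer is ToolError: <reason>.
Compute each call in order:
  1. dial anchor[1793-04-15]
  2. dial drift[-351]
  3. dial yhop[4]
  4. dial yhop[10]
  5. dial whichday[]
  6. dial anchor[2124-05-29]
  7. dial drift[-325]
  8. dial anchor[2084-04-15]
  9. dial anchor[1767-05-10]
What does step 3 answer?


Answer: 1796-04-29

Derivation:
·→ dial anchor(d='1793-04-15')
·← 1793-04-15
·→ dial drift(n='-351')
·← 1792-04-29
·→ dial yhop(n='4')
·← 1796-04-29
·→ dial yhop(n='10')
·← 1806-04-29
·→ dial whichday()
·← Tuesday
·→ dial anchor(d='2124-05-29')
·← 2124-05-29
·→ dial drift(n='-325')
·← 2123-07-09
·→ dial anchor(d='2084-04-15')
·← 2084-04-15
·→ dial anchor(d='1767-05-10')
·← 1767-05-10


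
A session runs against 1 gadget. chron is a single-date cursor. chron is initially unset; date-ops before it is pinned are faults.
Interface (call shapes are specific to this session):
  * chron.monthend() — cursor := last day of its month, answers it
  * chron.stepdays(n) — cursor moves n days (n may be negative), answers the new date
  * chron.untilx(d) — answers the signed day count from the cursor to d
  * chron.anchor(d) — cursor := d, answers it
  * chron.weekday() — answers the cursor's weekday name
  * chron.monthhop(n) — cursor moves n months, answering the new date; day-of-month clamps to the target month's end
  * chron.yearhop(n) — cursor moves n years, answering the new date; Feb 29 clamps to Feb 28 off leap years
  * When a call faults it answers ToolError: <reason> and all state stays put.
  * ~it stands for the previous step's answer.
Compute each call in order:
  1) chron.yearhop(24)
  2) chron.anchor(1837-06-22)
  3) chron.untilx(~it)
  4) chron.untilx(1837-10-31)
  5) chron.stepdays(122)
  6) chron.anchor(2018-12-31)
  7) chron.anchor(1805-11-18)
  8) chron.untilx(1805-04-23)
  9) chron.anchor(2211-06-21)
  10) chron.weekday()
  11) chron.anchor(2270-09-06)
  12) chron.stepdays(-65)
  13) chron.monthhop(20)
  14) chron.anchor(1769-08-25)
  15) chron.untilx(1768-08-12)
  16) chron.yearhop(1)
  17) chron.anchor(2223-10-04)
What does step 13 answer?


>>> chron.yearhop n=24
[out] ToolError: no date set
>>> chron.anchor d=1837-06-22
[out] 1837-06-22
>>> chron.untilx d=~it
[out] 0
>>> chron.untilx d=1837-10-31
[out] 131
>>> chron.stepdays n=122
[out] 1837-10-22
>>> chron.anchor d=2018-12-31
[out] 2018-12-31
>>> chron.anchor d=1805-11-18
[out] 1805-11-18
>>> chron.untilx d=1805-04-23
[out] -209
>>> chron.anchor d=2211-06-21
[out] 2211-06-21
>>> chron.weekday
[out] Friday
>>> chron.anchor d=2270-09-06
[out] 2270-09-06
>>> chron.stepdays n=-65
[out] 2270-07-03
>>> chron.monthhop n=20
[out] 2272-03-03
>>> chron.anchor d=1769-08-25
[out] 1769-08-25
>>> chron.untilx d=1768-08-12
[out] -378
>>> chron.yearhop n=1
[out] 1770-08-25
>>> chron.anchor d=2223-10-04
[out] 2223-10-04

Answer: 2272-03-03


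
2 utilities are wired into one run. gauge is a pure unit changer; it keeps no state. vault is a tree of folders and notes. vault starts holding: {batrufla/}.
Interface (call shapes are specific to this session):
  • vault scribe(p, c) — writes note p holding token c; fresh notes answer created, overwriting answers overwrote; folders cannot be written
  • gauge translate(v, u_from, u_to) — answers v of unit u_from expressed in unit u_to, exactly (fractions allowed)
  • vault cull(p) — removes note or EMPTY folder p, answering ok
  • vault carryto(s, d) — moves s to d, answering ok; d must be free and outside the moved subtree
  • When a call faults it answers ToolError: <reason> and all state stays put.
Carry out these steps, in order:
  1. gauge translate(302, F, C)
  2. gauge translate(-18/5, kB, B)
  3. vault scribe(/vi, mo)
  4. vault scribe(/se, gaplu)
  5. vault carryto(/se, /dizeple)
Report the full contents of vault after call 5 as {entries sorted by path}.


>> gauge translate(302, F, C)
<< 150
>> gauge translate(-18/5, kB, B)
<< -3600
>> vault scribe(/vi, mo)
<< created
>> vault scribe(/se, gaplu)
<< created
>> vault carryto(/se, /dizeple)
<< ok

Answer: {batrufla/, dizeple=gaplu, vi=mo}


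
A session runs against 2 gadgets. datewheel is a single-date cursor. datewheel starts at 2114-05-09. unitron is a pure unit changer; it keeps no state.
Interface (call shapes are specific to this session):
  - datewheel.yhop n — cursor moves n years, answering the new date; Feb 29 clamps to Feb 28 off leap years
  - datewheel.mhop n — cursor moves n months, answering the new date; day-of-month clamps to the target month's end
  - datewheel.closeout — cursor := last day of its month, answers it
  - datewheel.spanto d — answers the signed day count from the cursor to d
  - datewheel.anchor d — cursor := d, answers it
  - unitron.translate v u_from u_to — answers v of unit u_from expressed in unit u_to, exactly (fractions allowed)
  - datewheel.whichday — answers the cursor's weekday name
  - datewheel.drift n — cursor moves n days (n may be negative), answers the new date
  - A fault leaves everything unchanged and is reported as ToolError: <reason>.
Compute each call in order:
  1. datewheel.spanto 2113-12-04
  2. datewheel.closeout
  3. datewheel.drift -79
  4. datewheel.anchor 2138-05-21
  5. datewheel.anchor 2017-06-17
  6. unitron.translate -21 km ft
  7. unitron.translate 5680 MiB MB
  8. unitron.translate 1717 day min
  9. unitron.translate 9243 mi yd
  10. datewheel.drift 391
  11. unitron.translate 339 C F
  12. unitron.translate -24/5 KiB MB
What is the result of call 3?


Answer: 2114-03-13

Derivation:
~$ datewheel.spanto d: 2113-12-04
:: -156
~$ datewheel.closeout
:: 2114-05-31
~$ datewheel.drift n: -79
:: 2114-03-13
~$ datewheel.anchor d: 2138-05-21
:: 2138-05-21
~$ datewheel.anchor d: 2017-06-17
:: 2017-06-17
~$ unitron.translate v: -21 u_from: km u_to: ft
:: -8750000/127
~$ unitron.translate v: 5680 u_from: MiB u_to: MB
:: 18612224/3125
~$ unitron.translate v: 1717 u_from: day u_to: min
:: 2472480
~$ unitron.translate v: 9243 u_from: mi u_to: yd
:: 16267680
~$ datewheel.drift n: 391
:: 2018-07-13
~$ unitron.translate v: 339 u_from: C u_to: F
:: 3211/5
~$ unitron.translate v: -24/5 u_from: KiB u_to: MB
:: -384/78125


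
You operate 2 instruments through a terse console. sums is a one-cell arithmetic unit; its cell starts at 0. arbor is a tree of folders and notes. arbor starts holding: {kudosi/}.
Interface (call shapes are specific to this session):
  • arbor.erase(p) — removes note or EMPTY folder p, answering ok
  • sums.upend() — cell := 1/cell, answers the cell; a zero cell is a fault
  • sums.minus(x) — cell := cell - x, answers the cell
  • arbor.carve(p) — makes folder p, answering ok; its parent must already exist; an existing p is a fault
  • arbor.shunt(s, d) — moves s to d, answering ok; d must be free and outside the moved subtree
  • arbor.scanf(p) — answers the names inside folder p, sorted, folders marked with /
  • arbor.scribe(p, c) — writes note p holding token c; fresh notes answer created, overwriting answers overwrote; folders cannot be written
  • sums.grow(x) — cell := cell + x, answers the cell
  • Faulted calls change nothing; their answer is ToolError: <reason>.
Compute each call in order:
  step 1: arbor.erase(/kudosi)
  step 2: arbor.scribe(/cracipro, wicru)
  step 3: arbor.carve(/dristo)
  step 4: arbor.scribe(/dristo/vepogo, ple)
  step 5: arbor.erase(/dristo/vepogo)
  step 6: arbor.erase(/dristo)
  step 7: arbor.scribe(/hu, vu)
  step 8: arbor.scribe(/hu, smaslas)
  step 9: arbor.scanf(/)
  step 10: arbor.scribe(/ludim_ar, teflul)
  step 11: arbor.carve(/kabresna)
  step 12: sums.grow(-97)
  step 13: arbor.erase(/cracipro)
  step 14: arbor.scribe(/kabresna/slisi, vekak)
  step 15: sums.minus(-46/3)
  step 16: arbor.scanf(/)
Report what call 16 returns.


Answer: [hu, kabresna/, ludim_ar]

Derivation:
Act: erase[p→/kudosi]
Obs: ok
Act: scribe[p→/cracipro; c→wicru]
Obs: created
Act: carve[p→/dristo]
Obs: ok
Act: scribe[p→/dristo/vepogo; c→ple]
Obs: created
Act: erase[p→/dristo/vepogo]
Obs: ok
Act: erase[p→/dristo]
Obs: ok
Act: scribe[p→/hu; c→vu]
Obs: created
Act: scribe[p→/hu; c→smaslas]
Obs: overwrote
Act: scanf[p→/]
Obs: [cracipro, hu]
Act: scribe[p→/ludim_ar; c→teflul]
Obs: created
Act: carve[p→/kabresna]
Obs: ok
Act: grow[x→-97]
Obs: -97
Act: erase[p→/cracipro]
Obs: ok
Act: scribe[p→/kabresna/slisi; c→vekak]
Obs: created
Act: minus[x→-46/3]
Obs: -245/3
Act: scanf[p→/]
Obs: [hu, kabresna/, ludim_ar]


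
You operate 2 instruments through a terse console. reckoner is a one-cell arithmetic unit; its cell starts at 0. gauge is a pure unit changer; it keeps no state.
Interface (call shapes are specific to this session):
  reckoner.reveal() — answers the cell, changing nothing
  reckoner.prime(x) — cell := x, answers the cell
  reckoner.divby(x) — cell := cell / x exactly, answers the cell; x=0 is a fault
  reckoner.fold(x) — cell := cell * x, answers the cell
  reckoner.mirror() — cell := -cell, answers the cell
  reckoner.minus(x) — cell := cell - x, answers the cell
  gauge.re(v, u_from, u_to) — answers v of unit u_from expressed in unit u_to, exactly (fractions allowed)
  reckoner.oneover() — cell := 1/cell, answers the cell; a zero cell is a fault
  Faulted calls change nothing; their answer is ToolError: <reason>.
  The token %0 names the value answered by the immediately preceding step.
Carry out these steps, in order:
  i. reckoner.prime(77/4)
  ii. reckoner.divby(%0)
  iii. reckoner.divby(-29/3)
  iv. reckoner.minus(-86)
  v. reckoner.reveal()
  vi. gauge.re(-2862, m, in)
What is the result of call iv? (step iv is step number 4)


;; reckoner.prime(x=77/4) -> 77/4
;; reckoner.divby(x=%0) -> 1
;; reckoner.divby(x=-29/3) -> -3/29
;; reckoner.minus(x=-86) -> 2491/29
;; reckoner.reveal() -> 2491/29
;; gauge.re(v=-2862, u_from=m, u_to=in) -> -14310000/127

Answer: 2491/29
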